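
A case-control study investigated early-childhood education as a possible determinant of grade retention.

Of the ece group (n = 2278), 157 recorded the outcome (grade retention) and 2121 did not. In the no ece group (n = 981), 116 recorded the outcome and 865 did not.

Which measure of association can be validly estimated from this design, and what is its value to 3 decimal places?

From the description: a = 157, b = 2121, c = 116, d = 865.
This is a case-control study: participants were sampled on outcome status, so risks in the source population cannot be estimated directly — relative risk is not valid here. The odds ratio is the appropriate measure.
OR = (a·d)/(b·c) = (157 × 865) / (2121 × 116) = 135805 / 246036 = 0.55197

0.552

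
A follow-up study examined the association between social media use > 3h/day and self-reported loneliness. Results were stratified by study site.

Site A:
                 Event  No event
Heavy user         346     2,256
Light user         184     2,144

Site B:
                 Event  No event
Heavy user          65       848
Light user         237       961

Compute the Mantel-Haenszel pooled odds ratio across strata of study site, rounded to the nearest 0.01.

OR_MH = Σ(aᵢdᵢ/nᵢ) / Σ(bᵢcᵢ/nᵢ), where nᵢ is the stratum total.
Stratum 1 (Site A): n = 4930; a·d/n = 346·2144/4930 = 150.4714; b·c/n = 2256·184/4930 = 84.1996
Stratum 2 (Site B): n = 2111; a·d/n = 65·961/2111 = 29.5902; b·c/n = 848·237/2111 = 95.2042
OR_MH = (150.4714 + 29.5902) / (84.1996 + 95.2042) = 180.0616 / 179.4038 = 1.00367

1.00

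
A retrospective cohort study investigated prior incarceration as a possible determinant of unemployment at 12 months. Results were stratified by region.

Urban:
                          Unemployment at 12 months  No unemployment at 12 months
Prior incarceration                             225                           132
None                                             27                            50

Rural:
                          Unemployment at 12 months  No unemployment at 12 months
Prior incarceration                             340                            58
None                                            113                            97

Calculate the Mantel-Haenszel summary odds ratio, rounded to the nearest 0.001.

OR_MH = Σ(aᵢdᵢ/nᵢ) / Σ(bᵢcᵢ/nᵢ), where nᵢ is the stratum total.
Stratum 1 (Urban): n = 434; a·d/n = 225·50/434 = 25.9217; b·c/n = 132·27/434 = 8.2120
Stratum 2 (Rural): n = 608; a·d/n = 340·97/608 = 54.2434; b·c/n = 58·113/608 = 10.7796
OR_MH = (25.9217 + 54.2434) / (8.2120 + 10.7796) = 80.1651 / 18.9916 = 4.22108

4.221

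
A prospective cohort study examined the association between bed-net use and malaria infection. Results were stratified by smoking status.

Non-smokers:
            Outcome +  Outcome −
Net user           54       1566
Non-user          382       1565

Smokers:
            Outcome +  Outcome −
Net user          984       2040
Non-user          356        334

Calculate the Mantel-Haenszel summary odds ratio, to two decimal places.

OR_MH = Σ(aᵢdᵢ/nᵢ) / Σ(bᵢcᵢ/nᵢ), where nᵢ is the stratum total.
Stratum 1 (Non-smokers): n = 3567; a·d/n = 54·1565/3567 = 23.6922; b·c/n = 1566·382/3567 = 167.7073
Stratum 2 (Smokers): n = 3714; a·d/n = 984·334/3714 = 88.4911; b·c/n = 2040·356/3714 = 195.5412
OR_MH = (23.6922 + 88.4911) / (167.7073 + 195.5412) = 112.1833 / 363.2485 = 0.30883

0.31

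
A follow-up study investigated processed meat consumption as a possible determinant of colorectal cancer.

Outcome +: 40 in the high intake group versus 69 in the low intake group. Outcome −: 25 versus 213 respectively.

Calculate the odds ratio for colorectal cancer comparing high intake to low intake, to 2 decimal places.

4.94

From the description: a = 40, b = 25, c = 69, d = 213.
OR = (a·d)/(b·c) = (40 × 213) / (25 × 69) = 8520 / 1725 = 4.93913
The odds of colorectal cancer are about 4.94 times as high in the high intake group.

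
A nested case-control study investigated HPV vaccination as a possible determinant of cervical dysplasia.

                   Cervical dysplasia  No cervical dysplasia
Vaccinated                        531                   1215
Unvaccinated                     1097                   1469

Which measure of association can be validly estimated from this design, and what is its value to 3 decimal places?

0.585

Cells: a = 531, b = 1215, c = 1097, d = 1469.
This is a nested case-control study: participants were sampled on outcome status, so risks in the source population cannot be estimated directly — relative risk is not valid here. The odds ratio is the appropriate measure.
OR = (a·d)/(b·c) = (531 × 1469) / (1215 × 1097) = 780039 / 1332855 = 0.58524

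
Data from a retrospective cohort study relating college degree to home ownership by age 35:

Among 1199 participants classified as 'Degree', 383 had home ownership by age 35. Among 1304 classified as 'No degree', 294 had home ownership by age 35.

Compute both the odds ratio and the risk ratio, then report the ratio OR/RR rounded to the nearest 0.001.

From the description: a = 383, b = 816, c = 294, d = 1010.
OR = (383·1010)/(816·294) = 386830/239904 = 1.61244
Risk in exposed = 383/1199 = 0.31943; risk in unexposed = 294/1304 = 0.22546; RR = 1.41680
OR/RR = 1.61244 / 1.41680 = 1.13808
The outcome is not rare, so the OR lies further from 1 than the RR.

1.138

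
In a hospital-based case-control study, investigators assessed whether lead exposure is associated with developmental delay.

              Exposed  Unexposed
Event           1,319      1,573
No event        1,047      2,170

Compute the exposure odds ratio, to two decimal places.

1.74

Reading the table with exposure as columns: a = 1319 (Exposed, case), b = 1047 (Exposed, non-case), c = 1573 (Unexposed, case), d = 2170.
OR = (a·d)/(b·c) = (1319 × 2170) / (1047 × 1573) = 2862230 / 1646931 = 1.73792
The odds of developmental delay are about 1.74 times as high in the exposed group.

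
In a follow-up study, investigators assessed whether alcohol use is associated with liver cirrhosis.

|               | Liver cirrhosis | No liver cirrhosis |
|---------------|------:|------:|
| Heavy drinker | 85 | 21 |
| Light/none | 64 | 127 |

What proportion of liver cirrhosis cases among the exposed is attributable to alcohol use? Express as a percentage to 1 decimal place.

Cells: a = 85, b = 21, c = 64, d = 127.
Risk in exposed = 85/106 = 0.80189; risk in unexposed = 64/191 = 0.33508.
RR = 0.80189/0.33508 = 2.39313
AR% = (RR − 1)/RR × 100 = (2.39313 − 1)/2.39313 × 100 = 58.2137%

58.2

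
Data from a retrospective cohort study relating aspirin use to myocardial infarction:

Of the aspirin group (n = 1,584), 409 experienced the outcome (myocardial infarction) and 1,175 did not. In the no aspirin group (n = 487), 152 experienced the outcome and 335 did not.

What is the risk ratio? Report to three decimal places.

From the description: a = 409, b = 1175, c = 152, d = 335.
Risk in exposed = 409/1584 = 0.25821; risk in unexposed = 152/487 = 0.31211.
RR = 0.25821 / 0.31211 = 0.82728
The risk is 17% lower among the exposed than among the unexposed.

0.827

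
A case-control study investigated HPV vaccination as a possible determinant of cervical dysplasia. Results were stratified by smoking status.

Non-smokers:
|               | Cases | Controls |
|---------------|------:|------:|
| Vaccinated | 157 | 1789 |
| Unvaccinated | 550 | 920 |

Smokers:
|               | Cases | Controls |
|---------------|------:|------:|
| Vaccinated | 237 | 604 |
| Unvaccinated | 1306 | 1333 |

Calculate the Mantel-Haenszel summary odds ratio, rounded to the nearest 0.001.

0.259

OR_MH = Σ(aᵢdᵢ/nᵢ) / Σ(bᵢcᵢ/nᵢ), where nᵢ is the stratum total.
Stratum 1 (Non-smokers): n = 3416; a·d/n = 157·920/3416 = 42.2834; b·c/n = 1789·550/3416 = 288.0416
Stratum 2 (Smokers): n = 3480; a·d/n = 237·1333/3480 = 90.7819; b·c/n = 604·1306/3480 = 226.6736
OR_MH = (42.2834 + 90.7819) / (288.0416 + 226.6736) = 133.0653 / 514.7151 = 0.25852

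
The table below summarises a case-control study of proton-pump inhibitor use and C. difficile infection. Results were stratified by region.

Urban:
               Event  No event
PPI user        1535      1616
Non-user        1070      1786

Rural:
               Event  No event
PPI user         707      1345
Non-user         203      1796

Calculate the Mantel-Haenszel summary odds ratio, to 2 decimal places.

OR_MH = Σ(aᵢdᵢ/nᵢ) / Σ(bᵢcᵢ/nᵢ), where nᵢ is the stratum total.
Stratum 1 (Urban): n = 6007; a·d/n = 1535·1786/6007 = 456.3859; b·c/n = 1616·1070/6007 = 287.8508
Stratum 2 (Rural): n = 4051; a·d/n = 707·1796/4051 = 313.4466; b·c/n = 1345·203/4051 = 67.3994
OR_MH = (456.3859 + 313.4466) / (287.8508 + 67.3994) = 769.8324 / 355.2502 = 2.16701

2.17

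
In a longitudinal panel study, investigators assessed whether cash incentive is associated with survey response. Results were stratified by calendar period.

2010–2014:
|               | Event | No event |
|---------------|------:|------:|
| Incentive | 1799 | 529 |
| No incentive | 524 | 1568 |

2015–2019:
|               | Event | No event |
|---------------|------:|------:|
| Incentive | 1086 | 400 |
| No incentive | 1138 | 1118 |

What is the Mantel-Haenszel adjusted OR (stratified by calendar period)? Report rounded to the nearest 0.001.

OR_MH = Σ(aᵢdᵢ/nᵢ) / Σ(bᵢcᵢ/nᵢ), where nᵢ is the stratum total.
Stratum 1 (2010–2014): n = 4420; a·d/n = 1799·1568/4420 = 638.1973; b·c/n = 529·524/4420 = 62.7140
Stratum 2 (2015–2019): n = 3742; a·d/n = 1086·1118/3742 = 324.4650; b·c/n = 400·1138/3742 = 121.6462
OR_MH = (638.1973 + 324.4650) / (62.7140 + 121.6462) = 962.6623 / 184.3602 = 5.22164

5.222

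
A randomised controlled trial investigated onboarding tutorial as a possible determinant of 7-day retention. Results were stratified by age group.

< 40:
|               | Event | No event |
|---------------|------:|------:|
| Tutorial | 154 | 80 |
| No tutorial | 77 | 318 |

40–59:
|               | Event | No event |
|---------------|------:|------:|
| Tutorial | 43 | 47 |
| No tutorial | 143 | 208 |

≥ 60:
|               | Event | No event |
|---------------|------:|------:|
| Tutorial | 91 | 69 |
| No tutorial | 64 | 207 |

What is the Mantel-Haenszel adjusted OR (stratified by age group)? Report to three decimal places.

OR_MH = Σ(aᵢdᵢ/nᵢ) / Σ(bᵢcᵢ/nᵢ), where nᵢ is the stratum total.
Stratum 1 (< 40): n = 629; a·d/n = 154·318/629 = 77.8569; b·c/n = 80·77/629 = 9.7933
Stratum 2 (40–59): n = 441; a·d/n = 43·208/441 = 20.2812; b·c/n = 47·143/441 = 15.2404
Stratum 3 (≥ 60): n = 431; a·d/n = 91·207/431 = 43.7053; b·c/n = 69·64/431 = 10.2459
OR_MH = (77.8569 + 20.2812 + 43.7053) / (9.7933 + 15.2404 + 10.2459) = 141.8434 / 35.2796 = 4.02055

4.021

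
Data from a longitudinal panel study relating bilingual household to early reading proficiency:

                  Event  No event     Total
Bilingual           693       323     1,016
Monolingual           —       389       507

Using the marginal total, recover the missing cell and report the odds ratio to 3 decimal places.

7.073

The missing cell is in the unexposed row: 507 − 389 = 118.
So a = 693, b = 323, c = 118, d = 389.
OR = (a·d)/(b·c) = (693 × 389) / (323 × 118) = 269577 / 38114 = 7.07291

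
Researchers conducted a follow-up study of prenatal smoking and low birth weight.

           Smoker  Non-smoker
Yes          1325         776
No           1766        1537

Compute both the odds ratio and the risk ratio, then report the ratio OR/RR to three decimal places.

Reading the table with exposure as columns: a = 1325 (Smoker, case), b = 1766 (Smoker, non-case), c = 776 (Non-smoker, case), d = 1537.
OR = (1325·1537)/(1766·776) = 2036525/1370416 = 1.48606
Risk in exposed = 1325/3091 = 0.42866; risk in unexposed = 776/2313 = 0.33550; RR = 1.27771
OR/RR = 1.48606 / 1.27771 = 1.16307
The outcome is not rare, so the OR lies further from 1 than the RR.

1.163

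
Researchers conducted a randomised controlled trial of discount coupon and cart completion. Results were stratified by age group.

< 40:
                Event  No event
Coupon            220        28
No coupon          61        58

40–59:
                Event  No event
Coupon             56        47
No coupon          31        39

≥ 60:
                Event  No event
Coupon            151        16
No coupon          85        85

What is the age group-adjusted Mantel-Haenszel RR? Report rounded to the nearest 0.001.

RR_MH = Σ(aᵢ·n₀ᵢ/nᵢ) / Σ(cᵢ·n₁ᵢ/nᵢ), with n₁ᵢ = aᵢ+bᵢ (exposed), n₀ᵢ = cᵢ+dᵢ (unexposed), nᵢ = n₁ᵢ+n₀ᵢ.
Stratum 1 (< 40): n₁ = 248, n₀ = 119, n = 367; a·n₀/n = 220·119/367 = 71.3351; c·n₁/n = 61·248/367 = 41.2207
Stratum 2 (40–59): n₁ = 103, n₀ = 70, n = 173; a·n₀/n = 56·70/173 = 22.6590; c·n₁/n = 31·103/173 = 18.4566
Stratum 3 (≥ 60): n₁ = 167, n₀ = 170, n = 337; a·n₀/n = 151·170/337 = 76.1721; c·n₁/n = 85·167/337 = 42.1217
RR_MH = (71.3351 + 22.6590 + 76.1721) / (41.2207 + 18.4566 + 42.1217) = 170.1662 / 101.7990 = 1.67159

1.672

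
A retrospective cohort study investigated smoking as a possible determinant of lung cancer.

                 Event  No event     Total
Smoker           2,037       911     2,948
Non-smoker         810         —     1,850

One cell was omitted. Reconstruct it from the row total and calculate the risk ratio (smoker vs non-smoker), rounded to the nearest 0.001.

1.578

The missing cell is in the unexposed row: 1850 − 810 = 1040.
So a = 2037, b = 911, c = 810, d = 1040.
RR = [a/(a+b)] / [c/(c+d)] = (2037/2948) / (810/1850) = 0.69098/0.43784 = 1.57816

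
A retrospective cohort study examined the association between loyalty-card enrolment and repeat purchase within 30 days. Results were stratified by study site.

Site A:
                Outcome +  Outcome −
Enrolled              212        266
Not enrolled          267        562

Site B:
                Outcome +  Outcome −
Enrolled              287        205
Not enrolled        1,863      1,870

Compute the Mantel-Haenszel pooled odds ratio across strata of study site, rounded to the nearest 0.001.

1.507

OR_MH = Σ(aᵢdᵢ/nᵢ) / Σ(bᵢcᵢ/nᵢ), where nᵢ is the stratum total.
Stratum 1 (Site A): n = 1307; a·d/n = 212·562/1307 = 91.1584; b·c/n = 266·267/1307 = 54.3397
Stratum 2 (Site B): n = 4225; a·d/n = 287·1870/4225 = 127.0272; b·c/n = 205·1863/4225 = 90.3941
OR_MH = (91.1584 + 127.0272) / (54.3397 + 90.3941) = 218.1856 / 144.7338 = 1.50750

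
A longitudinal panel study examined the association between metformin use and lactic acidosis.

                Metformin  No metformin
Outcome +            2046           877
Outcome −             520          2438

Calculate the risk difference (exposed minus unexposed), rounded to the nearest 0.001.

0.533

Reading the table with exposure as columns: a = 2046 (Metformin, case), b = 520 (Metformin, non-case), c = 877 (No metformin, case), d = 2438.
Risk in exposed = 2046/2566 = 0.797350; risk in unexposed = 877/3315 = 0.264555.
Risk difference = 0.797350 − 0.264555 = 0.532795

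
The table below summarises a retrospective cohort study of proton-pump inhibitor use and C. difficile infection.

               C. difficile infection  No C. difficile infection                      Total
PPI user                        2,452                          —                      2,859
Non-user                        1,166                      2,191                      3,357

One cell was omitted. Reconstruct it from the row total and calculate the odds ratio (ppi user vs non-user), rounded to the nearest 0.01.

11.32

The missing cell is in the exposed row: 2859 − 2452 = 407.
So a = 2452, b = 407, c = 1166, d = 2191.
OR = (a·d)/(b·c) = (2452 × 2191) / (407 × 1166) = 5372332 / 474562 = 11.32061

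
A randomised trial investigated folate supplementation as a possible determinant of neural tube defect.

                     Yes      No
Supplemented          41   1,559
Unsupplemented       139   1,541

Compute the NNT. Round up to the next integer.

18

Risk in treated group = 41/1600 = 0.02562; risk in control = 139/1680 = 0.08274.
Absolute risk reduction = 0.08274 − 0.02562 = 0.05711
NNT = 1 / ARR = 1 / 0.05711 = 17.509 → round up → 18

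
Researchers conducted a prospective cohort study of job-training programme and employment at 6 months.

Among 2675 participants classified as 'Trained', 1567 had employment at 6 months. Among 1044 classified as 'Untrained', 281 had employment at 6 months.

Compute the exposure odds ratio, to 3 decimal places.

From the description: a = 1567, b = 1108, c = 281, d = 763.
OR = (a·d)/(b·c) = (1567 × 763) / (1108 × 281) = 1195621 / 311348 = 3.84014
The odds of employment at 6 months are about 3.84 times as high in the trained group.

3.840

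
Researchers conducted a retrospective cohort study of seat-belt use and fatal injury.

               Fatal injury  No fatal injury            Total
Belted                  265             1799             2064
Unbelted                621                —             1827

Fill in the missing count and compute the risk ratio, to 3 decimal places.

The missing cell is in the unexposed row: 1827 − 621 = 1206.
So a = 265, b = 1799, c = 621, d = 1206.
RR = [a/(a+b)] / [c/(c+d)] = (265/2064) / (621/1827) = 0.12839/0.33990 = 0.37773

0.378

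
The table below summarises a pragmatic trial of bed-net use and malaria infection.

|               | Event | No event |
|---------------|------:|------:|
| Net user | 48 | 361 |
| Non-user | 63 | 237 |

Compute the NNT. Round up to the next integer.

11

Risk in treated group = 48/409 = 0.11736; risk in control = 63/300 = 0.21000.
Absolute risk reduction = 0.21000 − 0.11736 = 0.09264
NNT = 1 / ARR = 1 / 0.09264 = 10.794 → round up → 11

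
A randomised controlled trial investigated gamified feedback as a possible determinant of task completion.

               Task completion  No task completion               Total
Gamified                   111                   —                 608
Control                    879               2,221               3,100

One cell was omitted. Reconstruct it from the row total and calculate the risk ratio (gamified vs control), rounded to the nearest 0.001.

0.644

The missing cell is in the exposed row: 608 − 111 = 497.
So a = 111, b = 497, c = 879, d = 2221.
RR = [a/(a+b)] / [c/(c+d)] = (111/608) / (879/3100) = 0.18257/0.28355 = 0.64386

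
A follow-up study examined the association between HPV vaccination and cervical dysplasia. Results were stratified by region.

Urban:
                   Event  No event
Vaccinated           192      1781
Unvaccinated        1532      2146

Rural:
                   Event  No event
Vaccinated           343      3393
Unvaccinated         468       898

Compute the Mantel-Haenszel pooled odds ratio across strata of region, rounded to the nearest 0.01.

0.17

OR_MH = Σ(aᵢdᵢ/nᵢ) / Σ(bᵢcᵢ/nᵢ), where nᵢ is the stratum total.
Stratum 1 (Urban): n = 5651; a·d/n = 192·2146/5651 = 72.9131; b·c/n = 1781·1532/5651 = 482.8335
Stratum 2 (Rural): n = 5102; a·d/n = 343·898/5102 = 60.3712; b·c/n = 3393·468/5102 = 311.2356
OR_MH = (72.9131 + 60.3712) / (482.8335 + 311.2356) = 133.2843 / 794.0691 = 0.16785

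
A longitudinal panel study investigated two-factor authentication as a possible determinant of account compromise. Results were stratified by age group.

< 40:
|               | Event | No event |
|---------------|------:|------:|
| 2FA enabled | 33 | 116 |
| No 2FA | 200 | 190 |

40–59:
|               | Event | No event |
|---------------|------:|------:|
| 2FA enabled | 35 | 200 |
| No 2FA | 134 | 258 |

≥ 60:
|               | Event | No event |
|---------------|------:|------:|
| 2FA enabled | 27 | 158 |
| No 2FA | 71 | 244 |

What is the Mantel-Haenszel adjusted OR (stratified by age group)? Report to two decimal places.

OR_MH = Σ(aᵢdᵢ/nᵢ) / Σ(bᵢcᵢ/nᵢ), where nᵢ is the stratum total.
Stratum 1 (< 40): n = 539; a·d/n = 33·190/539 = 11.6327; b·c/n = 116·200/539 = 43.0427
Stratum 2 (40–59): n = 627; a·d/n = 35·258/627 = 14.4019; b·c/n = 200·134/627 = 42.7432
Stratum 3 (≥ 60): n = 500; a·d/n = 27·244/500 = 13.1760; b·c/n = 158·71/500 = 22.4360
OR_MH = (11.6327 + 14.4019 + 13.1760) / (43.0427 + 42.7432 + 22.4360) = 39.2106 / 108.2219 = 0.36232

0.36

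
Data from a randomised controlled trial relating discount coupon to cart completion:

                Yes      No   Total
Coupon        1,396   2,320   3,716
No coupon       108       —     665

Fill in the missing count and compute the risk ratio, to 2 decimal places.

The missing cell is in the unexposed row: 665 − 108 = 557.
So a = 1396, b = 2320, c = 108, d = 557.
RR = [a/(a+b)] / [c/(c+d)] = (1396/3716) / (108/665) = 0.37567/0.16241 = 2.31317

2.31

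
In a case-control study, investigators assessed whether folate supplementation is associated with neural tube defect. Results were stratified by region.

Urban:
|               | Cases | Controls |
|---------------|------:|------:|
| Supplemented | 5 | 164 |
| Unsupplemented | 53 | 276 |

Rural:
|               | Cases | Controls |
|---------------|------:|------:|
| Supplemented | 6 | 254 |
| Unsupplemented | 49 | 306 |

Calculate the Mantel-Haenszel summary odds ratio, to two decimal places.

OR_MH = Σ(aᵢdᵢ/nᵢ) / Σ(bᵢcᵢ/nᵢ), where nᵢ is the stratum total.
Stratum 1 (Urban): n = 498; a·d/n = 5·276/498 = 2.7711; b·c/n = 164·53/498 = 17.4538
Stratum 2 (Rural): n = 615; a·d/n = 6·306/615 = 2.9854; b·c/n = 254·49/615 = 20.2374
OR_MH = (2.7711 + 2.9854) / (17.4538 + 20.2374) = 5.7565 / 37.6912 = 0.15273

0.15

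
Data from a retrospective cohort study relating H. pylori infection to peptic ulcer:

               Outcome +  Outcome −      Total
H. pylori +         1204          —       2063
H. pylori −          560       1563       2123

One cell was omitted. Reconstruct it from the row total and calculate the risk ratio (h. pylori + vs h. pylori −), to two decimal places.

The missing cell is in the exposed row: 2063 − 1204 = 859.
So a = 1204, b = 859, c = 560, d = 1563.
RR = [a/(a+b)] / [c/(c+d)] = (1204/2063) / (560/2123) = 0.58362/0.26378 = 2.21253

2.21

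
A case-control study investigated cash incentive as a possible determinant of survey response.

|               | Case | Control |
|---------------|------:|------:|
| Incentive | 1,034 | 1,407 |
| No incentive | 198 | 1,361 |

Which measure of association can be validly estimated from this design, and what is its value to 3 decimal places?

5.051

Cells: a = 1034, b = 1407, c = 198, d = 1361.
This is a case-control study: participants were sampled on outcome status, so risks in the source population cannot be estimated directly — relative risk is not valid here. The odds ratio is the appropriate measure.
OR = (a·d)/(b·c) = (1034 × 1361) / (1407 × 198) = 1407274 / 278586 = 5.05149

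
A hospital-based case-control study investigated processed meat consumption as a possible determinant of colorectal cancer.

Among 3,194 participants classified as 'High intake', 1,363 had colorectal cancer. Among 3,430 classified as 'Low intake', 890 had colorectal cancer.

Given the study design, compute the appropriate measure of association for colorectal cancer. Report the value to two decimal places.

2.12

From the description: a = 1363, b = 1831, c = 890, d = 2540.
This is a hospital-based case-control study: participants were sampled on outcome status, so risks in the source population cannot be estimated directly — relative risk is not valid here. The odds ratio is the appropriate measure.
OR = (a·d)/(b·c) = (1363 × 2540) / (1831 × 890) = 3462020 / 1629590 = 2.12447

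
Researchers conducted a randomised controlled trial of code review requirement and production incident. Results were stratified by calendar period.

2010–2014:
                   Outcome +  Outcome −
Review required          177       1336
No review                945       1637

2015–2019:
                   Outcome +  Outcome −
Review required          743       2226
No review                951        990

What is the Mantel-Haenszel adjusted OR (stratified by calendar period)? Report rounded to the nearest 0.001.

OR_MH = Σ(aᵢdᵢ/nᵢ) / Σ(bᵢcᵢ/nᵢ), where nᵢ is the stratum total.
Stratum 1 (2010–2014): n = 4095; a·d/n = 177·1637/4095 = 70.7568; b·c/n = 1336·945/4095 = 308.3077
Stratum 2 (2015–2019): n = 4910; a·d/n = 743·990/4910 = 149.8106; b·c/n = 2226·951/4910 = 431.1458
OR_MH = (70.7568 + 149.8106) / (308.3077 + 431.1458) = 220.5674 / 739.4535 = 0.29828

0.298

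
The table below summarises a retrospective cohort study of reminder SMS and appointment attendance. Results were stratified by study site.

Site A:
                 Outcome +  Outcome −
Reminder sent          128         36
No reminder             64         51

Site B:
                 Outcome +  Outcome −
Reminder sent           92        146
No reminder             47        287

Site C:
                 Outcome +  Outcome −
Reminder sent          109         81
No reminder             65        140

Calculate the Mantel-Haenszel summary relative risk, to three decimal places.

1.844

RR_MH = Σ(aᵢ·n₀ᵢ/nᵢ) / Σ(cᵢ·n₁ᵢ/nᵢ), with n₁ᵢ = aᵢ+bᵢ (exposed), n₀ᵢ = cᵢ+dᵢ (unexposed), nᵢ = n₁ᵢ+n₀ᵢ.
Stratum 1 (Site A): n₁ = 164, n₀ = 115, n = 279; a·n₀/n = 128·115/279 = 52.7599; c·n₁/n = 64·164/279 = 37.6201
Stratum 2 (Site B): n₁ = 238, n₀ = 334, n = 572; a·n₀/n = 92·334/572 = 53.7203; c·n₁/n = 47·238/572 = 19.5559
Stratum 3 (Site C): n₁ = 190, n₀ = 205, n = 395; a·n₀/n = 109·205/395 = 56.5696; c·n₁/n = 65·190/395 = 31.2658
RR_MH = (52.7599 + 53.7203 + 56.5696) / (37.6201 + 19.5559 + 31.2658) = 163.0498 / 88.4418 = 1.84358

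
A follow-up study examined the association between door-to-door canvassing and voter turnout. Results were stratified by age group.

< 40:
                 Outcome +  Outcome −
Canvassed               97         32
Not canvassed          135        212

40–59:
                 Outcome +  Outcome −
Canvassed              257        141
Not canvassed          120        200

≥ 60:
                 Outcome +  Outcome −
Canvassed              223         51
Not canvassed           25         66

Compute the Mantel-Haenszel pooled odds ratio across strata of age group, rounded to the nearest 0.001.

4.293

OR_MH = Σ(aᵢdᵢ/nᵢ) / Σ(bᵢcᵢ/nᵢ), where nᵢ is the stratum total.
Stratum 1 (< 40): n = 476; a·d/n = 97·212/476 = 43.2017; b·c/n = 32·135/476 = 9.0756
Stratum 2 (40–59): n = 718; a·d/n = 257·200/718 = 71.5877; b·c/n = 141·120/718 = 23.5655
Stratum 3 (≥ 60): n = 365; a·d/n = 223·66/365 = 40.3233; b·c/n = 51·25/365 = 3.4932
OR_MH = (43.2017 + 71.5877 + 40.3233) / (9.0756 + 23.5655 + 3.4932) = 155.1127 / 36.1342 = 4.29268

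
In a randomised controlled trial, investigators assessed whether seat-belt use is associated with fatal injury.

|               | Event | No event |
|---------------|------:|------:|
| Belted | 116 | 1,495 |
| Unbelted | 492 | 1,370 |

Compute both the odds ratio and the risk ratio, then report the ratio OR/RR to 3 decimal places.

Cells: a = 116, b = 1495, c = 492, d = 1370.
OR = (116·1370)/(1495·492) = 158920/735540 = 0.21606
Risk in exposed = 116/1611 = 0.07200; risk in unexposed = 492/1862 = 0.26423; RR = 0.27251
OR/RR = 0.21606 / 0.27251 = 0.79286
The outcome is not rare, so the OR lies further from 1 than the RR.

0.793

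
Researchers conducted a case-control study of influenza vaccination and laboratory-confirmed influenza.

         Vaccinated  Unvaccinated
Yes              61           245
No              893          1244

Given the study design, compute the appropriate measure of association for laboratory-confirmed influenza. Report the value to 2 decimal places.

Reading the table with exposure as columns: a = 61 (Vaccinated, case), b = 893 (Vaccinated, non-case), c = 245 (Unvaccinated, case), d = 1244.
This is a case-control study: participants were sampled on outcome status, so risks in the source population cannot be estimated directly — relative risk is not valid here. The odds ratio is the appropriate measure.
OR = (a·d)/(b·c) = (61 × 1244) / (893 × 245) = 75884 / 218785 = 0.34684

0.35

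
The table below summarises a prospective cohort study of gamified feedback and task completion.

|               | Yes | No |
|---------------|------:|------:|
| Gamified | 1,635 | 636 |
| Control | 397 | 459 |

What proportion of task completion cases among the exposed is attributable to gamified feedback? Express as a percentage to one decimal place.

Cells: a = 1635, b = 636, c = 397, d = 459.
Risk in exposed = 1635/2271 = 0.71995; risk in unexposed = 397/856 = 0.46379.
RR = 0.71995/0.46379 = 1.55233
AR% = (RR − 1)/RR × 100 = (1.55233 − 1)/1.55233 × 100 = 35.5807%

35.6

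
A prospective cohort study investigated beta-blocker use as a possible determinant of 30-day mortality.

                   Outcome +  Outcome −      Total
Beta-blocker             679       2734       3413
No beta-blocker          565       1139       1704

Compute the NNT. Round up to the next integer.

8

Risk in treated group = 679/3413 = 0.19895; risk in control = 565/1704 = 0.33157.
Absolute risk reduction = 0.33157 − 0.19895 = 0.13263
NNT = 1 / ARR = 1 / 0.13263 = 7.540 → round up → 8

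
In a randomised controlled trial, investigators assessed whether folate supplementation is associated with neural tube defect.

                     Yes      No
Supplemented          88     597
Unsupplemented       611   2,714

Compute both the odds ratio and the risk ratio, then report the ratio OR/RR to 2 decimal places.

Cells: a = 88, b = 597, c = 611, d = 2714.
OR = (88·2714)/(597·611) = 238832/364767 = 0.65475
Risk in exposed = 88/685 = 0.12847; risk in unexposed = 611/3325 = 0.18376; RR = 0.69911
OR/RR = 0.65475 / 0.69911 = 0.93656
The outcome is not rare, so the OR lies further from 1 than the RR.

0.94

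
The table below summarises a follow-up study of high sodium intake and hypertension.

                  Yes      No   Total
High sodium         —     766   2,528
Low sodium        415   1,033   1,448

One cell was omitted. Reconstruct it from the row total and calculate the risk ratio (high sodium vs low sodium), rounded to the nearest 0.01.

2.43

The missing cell is in the exposed row: 2528 − 766 = 1762.
So a = 1762, b = 766, c = 415, d = 1033.
RR = [a/(a+b)] / [c/(c+d)] = (1762/2528) / (415/1448) = 0.69699/0.28660 = 2.43192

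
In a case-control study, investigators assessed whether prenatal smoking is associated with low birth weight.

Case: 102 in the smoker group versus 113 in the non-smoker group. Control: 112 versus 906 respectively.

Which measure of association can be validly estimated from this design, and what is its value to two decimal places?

From the description: a = 102, b = 112, c = 113, d = 906.
This is a case-control study: participants were sampled on outcome status, so risks in the source population cannot be estimated directly — relative risk is not valid here. The odds ratio is the appropriate measure.
OR = (a·d)/(b·c) = (102 × 906) / (112 × 113) = 92412 / 12656 = 7.30183

7.30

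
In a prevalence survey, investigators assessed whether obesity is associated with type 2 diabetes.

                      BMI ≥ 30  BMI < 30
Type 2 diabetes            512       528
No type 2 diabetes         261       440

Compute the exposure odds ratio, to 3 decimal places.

Reading the table with exposure as columns: a = 512 (BMI ≥ 30, case), b = 261 (BMI ≥ 30, non-case), c = 528 (BMI < 30, case), d = 440.
OR = (a·d)/(b·c) = (512 × 440) / (261 × 528) = 225280 / 137808 = 1.63474
The odds of type 2 diabetes are about 1.63 times as high in the bmi ≥ 30 group.

1.635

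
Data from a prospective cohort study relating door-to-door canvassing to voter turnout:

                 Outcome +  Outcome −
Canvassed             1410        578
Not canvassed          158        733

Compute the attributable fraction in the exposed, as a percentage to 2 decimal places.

75.00

Cells: a = 1410, b = 578, c = 158, d = 733.
Risk in exposed = 1410/1988 = 0.70926; risk in unexposed = 158/891 = 0.17733.
RR = 0.70926/0.17733 = 3.99966
AR% = (RR − 1)/RR × 100 = (3.99966 − 1)/3.99966 × 100 = 74.9979%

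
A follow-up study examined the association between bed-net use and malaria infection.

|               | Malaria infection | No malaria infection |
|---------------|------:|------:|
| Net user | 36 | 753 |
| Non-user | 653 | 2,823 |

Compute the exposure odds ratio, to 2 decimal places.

Cells: a = 36, b = 753, c = 653, d = 2823.
OR = (a·d)/(b·c) = (36 × 2823) / (753 × 653) = 101628 / 491709 = 0.20668
Exposure is associated with lower odds of malaria infection (OR = 0.21 < 1).

0.21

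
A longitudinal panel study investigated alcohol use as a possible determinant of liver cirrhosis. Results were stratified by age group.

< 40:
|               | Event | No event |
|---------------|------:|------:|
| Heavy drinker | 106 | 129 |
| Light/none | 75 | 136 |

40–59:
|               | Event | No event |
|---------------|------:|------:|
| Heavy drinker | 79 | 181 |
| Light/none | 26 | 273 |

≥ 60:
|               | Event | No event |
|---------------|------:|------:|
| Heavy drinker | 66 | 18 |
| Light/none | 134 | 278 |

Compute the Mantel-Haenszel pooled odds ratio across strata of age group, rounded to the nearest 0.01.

3.09

OR_MH = Σ(aᵢdᵢ/nᵢ) / Σ(bᵢcᵢ/nᵢ), where nᵢ is the stratum total.
Stratum 1 (< 40): n = 446; a·d/n = 106·136/446 = 32.3229; b·c/n = 129·75/446 = 21.6928
Stratum 2 (40–59): n = 559; a·d/n = 79·273/559 = 38.5814; b·c/n = 181·26/559 = 8.4186
Stratum 3 (≥ 60): n = 496; a·d/n = 66·278/496 = 36.9919; b·c/n = 18·134/496 = 4.8629
OR_MH = (32.3229 + 38.5814 + 36.9919) / (21.6928 + 8.4186 + 4.8629) = 107.8962 / 34.9743 = 3.08501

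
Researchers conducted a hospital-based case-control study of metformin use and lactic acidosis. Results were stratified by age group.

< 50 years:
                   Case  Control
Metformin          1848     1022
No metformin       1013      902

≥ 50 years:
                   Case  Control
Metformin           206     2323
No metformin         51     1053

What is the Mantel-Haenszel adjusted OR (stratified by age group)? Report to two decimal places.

1.64

OR_MH = Σ(aᵢdᵢ/nᵢ) / Σ(bᵢcᵢ/nᵢ), where nᵢ is the stratum total.
Stratum 1 (< 50 years): n = 4785; a·d/n = 1848·902/4785 = 348.3586; b·c/n = 1022·1013/4785 = 216.3607
Stratum 2 (≥ 50 years): n = 3633; a·d/n = 206·1053/3633 = 59.7077; b·c/n = 2323·51/3633 = 32.6102
OR_MH = (348.3586 + 59.7077) / (216.3607 + 32.6102) = 408.0663 / 248.9710 = 1.63901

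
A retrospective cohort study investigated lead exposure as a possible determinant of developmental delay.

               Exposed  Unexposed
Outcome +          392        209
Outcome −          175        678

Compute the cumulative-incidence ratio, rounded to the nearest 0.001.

2.934

Reading the table with exposure as columns: a = 392 (Exposed, case), b = 175 (Exposed, non-case), c = 209 (Unexposed, case), d = 678.
Risk in exposed = 392/567 = 0.69136; risk in unexposed = 209/887 = 0.23563.
RR = 0.69136 / 0.23563 = 2.93414
The risk among the exposed is 2.93 times that among the unexposed.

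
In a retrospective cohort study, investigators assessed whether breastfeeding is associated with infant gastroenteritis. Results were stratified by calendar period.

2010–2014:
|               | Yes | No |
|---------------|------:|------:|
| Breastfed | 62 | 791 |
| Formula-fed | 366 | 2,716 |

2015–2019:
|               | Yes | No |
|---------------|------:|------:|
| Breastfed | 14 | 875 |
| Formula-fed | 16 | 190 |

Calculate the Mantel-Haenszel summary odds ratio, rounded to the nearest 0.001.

0.524

OR_MH = Σ(aᵢdᵢ/nᵢ) / Σ(bᵢcᵢ/nᵢ), where nᵢ is the stratum total.
Stratum 1 (2010–2014): n = 3935; a·d/n = 62·2716/3935 = 42.7934; b·c/n = 791·366/3935 = 73.5720
Stratum 2 (2015–2019): n = 1095; a·d/n = 14·190/1095 = 2.4292; b·c/n = 875·16/1095 = 12.7854
OR_MH = (42.7934 + 2.4292) / (73.5720 + 12.7854) = 45.2226 / 86.3574 = 0.52367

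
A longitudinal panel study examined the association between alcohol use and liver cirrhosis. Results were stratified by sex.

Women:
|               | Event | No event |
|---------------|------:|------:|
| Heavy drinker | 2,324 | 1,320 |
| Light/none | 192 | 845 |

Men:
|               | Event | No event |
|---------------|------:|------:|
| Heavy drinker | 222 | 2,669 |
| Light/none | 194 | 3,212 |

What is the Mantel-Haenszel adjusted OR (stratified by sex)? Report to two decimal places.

OR_MH = Σ(aᵢdᵢ/nᵢ) / Σ(bᵢcᵢ/nᵢ), where nᵢ is the stratum total.
Stratum 1 (Women): n = 4681; a·d/n = 2324·845/4681 = 419.5215; b·c/n = 1320·192/4681 = 54.1423
Stratum 2 (Men): n = 6297; a·d/n = 222·3212/6297 = 113.2387; b·c/n = 2669·194/6297 = 82.2274
OR_MH = (419.5215 + 113.2387) / (54.1423 + 82.2274) = 532.7602 / 136.3697 = 3.90673

3.91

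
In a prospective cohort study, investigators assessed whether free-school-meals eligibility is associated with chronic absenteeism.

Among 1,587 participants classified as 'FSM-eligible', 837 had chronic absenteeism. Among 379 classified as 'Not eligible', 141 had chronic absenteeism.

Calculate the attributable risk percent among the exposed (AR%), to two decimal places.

29.46

From the description: a = 837, b = 750, c = 141, d = 238.
Risk in exposed = 837/1587 = 0.52741; risk in unexposed = 141/379 = 0.37203.
RR = 0.52741/0.37203 = 1.41765
AR% = (RR − 1)/RR × 100 = (1.41765 − 1)/1.41765 × 100 = 29.4607%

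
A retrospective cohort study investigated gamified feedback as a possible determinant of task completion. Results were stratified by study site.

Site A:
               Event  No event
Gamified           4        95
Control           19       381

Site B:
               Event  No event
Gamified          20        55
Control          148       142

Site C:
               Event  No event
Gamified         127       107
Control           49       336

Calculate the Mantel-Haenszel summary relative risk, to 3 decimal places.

RR_MH = Σ(aᵢ·n₀ᵢ/nᵢ) / Σ(cᵢ·n₁ᵢ/nᵢ), with n₁ᵢ = aᵢ+bᵢ (exposed), n₀ᵢ = cᵢ+dᵢ (unexposed), nᵢ = n₁ᵢ+n₀ᵢ.
Stratum 1 (Site A): n₁ = 99, n₀ = 400, n = 499; a·n₀/n = 4·400/499 = 3.2064; c·n₁/n = 19·99/499 = 3.7695
Stratum 2 (Site B): n₁ = 75, n₀ = 290, n = 365; a·n₀/n = 20·290/365 = 15.8904; c·n₁/n = 148·75/365 = 30.4110
Stratum 3 (Site C): n₁ = 234, n₀ = 385, n = 619; a·n₀/n = 127·385/619 = 78.9903; c·n₁/n = 49·234/619 = 18.5234
RR_MH = (3.2064 + 15.8904 + 78.9903) / (3.7695 + 30.4110 + 18.5234) = 98.0871 / 52.7039 = 1.86110

1.861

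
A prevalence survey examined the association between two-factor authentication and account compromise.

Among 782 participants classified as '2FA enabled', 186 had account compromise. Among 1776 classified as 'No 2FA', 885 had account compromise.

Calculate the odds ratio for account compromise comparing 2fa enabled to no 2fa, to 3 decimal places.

0.314

From the description: a = 186, b = 596, c = 885, d = 891.
OR = (a·d)/(b·c) = (186 × 891) / (596 × 885) = 165726 / 527460 = 0.31420
Exposure is associated with lower odds of account compromise (OR = 0.31 < 1).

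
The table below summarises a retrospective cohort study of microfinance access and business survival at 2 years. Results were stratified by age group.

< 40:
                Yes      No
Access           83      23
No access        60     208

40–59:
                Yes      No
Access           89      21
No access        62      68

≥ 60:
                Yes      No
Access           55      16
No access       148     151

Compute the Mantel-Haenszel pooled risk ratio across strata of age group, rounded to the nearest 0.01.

RR_MH = Σ(aᵢ·n₀ᵢ/nᵢ) / Σ(cᵢ·n₁ᵢ/nᵢ), with n₁ᵢ = aᵢ+bᵢ (exposed), n₀ᵢ = cᵢ+dᵢ (unexposed), nᵢ = n₁ᵢ+n₀ᵢ.
Stratum 1 (< 40): n₁ = 106, n₀ = 268, n = 374; a·n₀/n = 83·268/374 = 59.4759; c·n₁/n = 60·106/374 = 17.0053
Stratum 2 (40–59): n₁ = 110, n₀ = 130, n = 240; a·n₀/n = 89·130/240 = 48.2083; c·n₁/n = 62·110/240 = 28.4167
Stratum 3 (≥ 60): n₁ = 71, n₀ = 299, n = 370; a·n₀/n = 55·299/370 = 44.4459; c·n₁/n = 148·71/370 = 28.4000
RR_MH = (59.4759 + 48.2083 + 44.4459) / (17.0053 + 28.4167 + 28.4000) = 152.1302 / 73.8220 = 2.06077

2.06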